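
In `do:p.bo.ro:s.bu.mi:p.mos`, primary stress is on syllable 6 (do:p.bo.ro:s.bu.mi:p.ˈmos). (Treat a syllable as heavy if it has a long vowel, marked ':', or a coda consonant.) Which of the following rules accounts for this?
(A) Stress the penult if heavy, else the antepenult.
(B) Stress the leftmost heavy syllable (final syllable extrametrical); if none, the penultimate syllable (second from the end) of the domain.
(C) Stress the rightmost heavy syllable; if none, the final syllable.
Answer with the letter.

C

Rule A → syllable 5 (observed: 6).
Rule B → syllable 1 (observed: 6).
Rule C → syllable 6 ✓.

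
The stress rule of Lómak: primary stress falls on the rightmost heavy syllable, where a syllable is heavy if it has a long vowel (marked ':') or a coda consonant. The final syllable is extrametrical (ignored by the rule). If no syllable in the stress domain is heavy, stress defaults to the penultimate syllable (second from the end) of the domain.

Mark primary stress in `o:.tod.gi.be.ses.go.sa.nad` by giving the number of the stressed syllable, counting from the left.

5

The final syllable (8, nad) is extrametrical; the stress domain is syllables 1–7.
Weights: 1 o: H, 2 tod H, 3 gi L, 4 be L, 5 ses H, 6 go L, 7 sa L.
Heavy syllables in the domain: 1, 2, 5. The rightmost is syllable 5 (ses).
Primary stress: syllable 5 → o:.tod.gi.be.ˈses.go.sa.nad.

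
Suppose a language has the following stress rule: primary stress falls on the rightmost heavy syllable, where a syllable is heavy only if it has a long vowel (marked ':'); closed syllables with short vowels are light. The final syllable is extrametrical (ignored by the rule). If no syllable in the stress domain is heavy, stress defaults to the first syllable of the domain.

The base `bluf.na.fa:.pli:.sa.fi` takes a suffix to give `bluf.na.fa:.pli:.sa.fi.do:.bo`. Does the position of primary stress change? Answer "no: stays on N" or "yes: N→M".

Base `bluf.na.fa:.pli:.sa.fi` (6 syllables):
  The final syllable (6, fi) is extrametrical; the stress domain is syllables 1–5.
  Weights: 1 bluf L, 2 na L, 3 fa: H, 4 pli: H, 5 sa L.
  Heavy syllables in the domain: 3, 4. The rightmost is syllable 4 (pli:).
  → primary stress on syllable 4.
Suffixed `bluf.na.fa:.pli:.sa.fi.do:.bo` (8 syllables):
  The final syllable (8, bo) is extrametrical; the stress domain is syllables 1–7.
  Weights: 1 bluf L, 2 na L, 3 fa: H, 4 pli: H, 5 sa L, 6 fi L, 7 do: H.
  Heavy syllables in the domain: 3, 4, 7. The rightmost is syllable 7 (do:).
  → primary stress on syllable 7.

yes: 4→7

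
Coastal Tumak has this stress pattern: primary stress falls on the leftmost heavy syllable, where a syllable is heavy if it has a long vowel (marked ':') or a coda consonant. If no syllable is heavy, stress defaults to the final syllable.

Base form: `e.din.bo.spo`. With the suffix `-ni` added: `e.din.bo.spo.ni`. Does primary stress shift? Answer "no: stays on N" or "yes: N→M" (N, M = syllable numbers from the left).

Base `e.din.bo.spo` (4 syllables):
  Weights: 1 e L, 2 din H, 3 bo L, 4 spo L.
  Heavy syllables in the domain: 2. The leftmost is syllable 2 (din).
  → primary stress on syllable 2.
Suffixed `e.din.bo.spo.ni` (5 syllables):
  Weights: 1 e L, 2 din H, 3 bo L, 4 spo L, 5 ni L.
  Heavy syllables in the domain: 2. The leftmost is syllable 2 (din).
  → primary stress on syllable 2.

no: stays on 2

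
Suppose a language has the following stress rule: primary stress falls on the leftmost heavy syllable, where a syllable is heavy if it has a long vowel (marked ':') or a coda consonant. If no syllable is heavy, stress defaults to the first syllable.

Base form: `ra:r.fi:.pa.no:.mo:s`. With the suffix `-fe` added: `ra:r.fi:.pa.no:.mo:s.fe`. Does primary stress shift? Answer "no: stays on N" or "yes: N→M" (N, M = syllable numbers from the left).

Base `ra:r.fi:.pa.no:.mo:s` (5 syllables):
  Weights: 1 ra:r H, 2 fi: H, 3 pa L, 4 no: H, 5 mo:s H.
  Heavy syllables in the domain: 1, 2, 4, 5. The leftmost is syllable 1 (ra:r).
  → primary stress on syllable 1.
Suffixed `ra:r.fi:.pa.no:.mo:s.fe` (6 syllables):
  Weights: 1 ra:r H, 2 fi: H, 3 pa L, 4 no: H, 5 mo:s H, 6 fe L.
  Heavy syllables in the domain: 1, 2, 4, 5. The leftmost is syllable 1 (ra:r).
  → primary stress on syllable 1.

no: stays on 1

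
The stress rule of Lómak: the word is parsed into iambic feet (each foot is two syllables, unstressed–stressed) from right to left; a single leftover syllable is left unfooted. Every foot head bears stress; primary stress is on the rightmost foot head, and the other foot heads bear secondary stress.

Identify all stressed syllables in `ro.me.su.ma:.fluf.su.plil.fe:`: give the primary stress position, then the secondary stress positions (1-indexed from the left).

primary 8, secondary 2, 4, 6

Parse right to left into iambic (σˈσ) feet: (ro.ˈme) (su.ˈma:) (fluf.ˈsu) (plil.ˈfe:).
Foot heads (stressed positions): 2, 4, 6, 8.
End Rule Rightmost: primary stress on the rightmost head = syllable 8.
Secondary stress on 2, 4, 6: ro.ˌme.su.ˌma:.fluf.ˌsu.plil.ˈfe:.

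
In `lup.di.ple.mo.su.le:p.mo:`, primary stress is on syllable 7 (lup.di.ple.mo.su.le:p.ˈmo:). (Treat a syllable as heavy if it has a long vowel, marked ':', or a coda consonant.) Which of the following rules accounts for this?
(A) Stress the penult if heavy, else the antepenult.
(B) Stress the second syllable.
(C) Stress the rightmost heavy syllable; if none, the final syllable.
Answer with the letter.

C

Rule A → syllable 6 (observed: 7).
Rule B → syllable 2 (observed: 7).
Rule C → syllable 7 ✓.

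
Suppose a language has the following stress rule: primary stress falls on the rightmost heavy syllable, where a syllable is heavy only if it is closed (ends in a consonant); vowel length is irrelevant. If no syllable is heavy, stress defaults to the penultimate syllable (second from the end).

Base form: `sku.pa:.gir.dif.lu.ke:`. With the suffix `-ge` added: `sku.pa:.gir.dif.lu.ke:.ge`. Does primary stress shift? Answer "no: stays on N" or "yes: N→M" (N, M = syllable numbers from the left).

no: stays on 4

Base `sku.pa:.gir.dif.lu.ke:` (6 syllables):
  Weights: 1 sku L, 2 pa: L, 3 gir H, 4 dif H, 5 lu L, 6 ke: L.
  Heavy syllables in the domain: 3, 4. The rightmost is syllable 4 (dif).
  → primary stress on syllable 4.
Suffixed `sku.pa:.gir.dif.lu.ke:.ge` (7 syllables):
  Weights: 1 sku L, 2 pa: L, 3 gir H, 4 dif H, 5 lu L, 6 ke: L, 7 ge L.
  Heavy syllables in the domain: 3, 4. The rightmost is syllable 4 (dif).
  → primary stress on syllable 4.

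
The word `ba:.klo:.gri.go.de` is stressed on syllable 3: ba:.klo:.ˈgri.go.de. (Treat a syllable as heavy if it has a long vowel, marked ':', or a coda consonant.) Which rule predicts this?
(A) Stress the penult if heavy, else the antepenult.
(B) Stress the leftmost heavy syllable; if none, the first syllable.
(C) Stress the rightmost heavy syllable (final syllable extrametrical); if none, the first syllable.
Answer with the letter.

A

Rule A → syllable 3 ✓.
Rule B → syllable 1 (observed: 3).
Rule C → syllable 2 (observed: 3).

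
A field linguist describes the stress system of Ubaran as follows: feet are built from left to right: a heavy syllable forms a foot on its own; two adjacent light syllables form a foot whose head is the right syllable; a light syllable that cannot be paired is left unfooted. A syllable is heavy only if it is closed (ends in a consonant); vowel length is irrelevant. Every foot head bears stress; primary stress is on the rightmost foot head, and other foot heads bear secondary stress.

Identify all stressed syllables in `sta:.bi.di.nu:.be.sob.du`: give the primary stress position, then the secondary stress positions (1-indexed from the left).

primary 6, secondary 2, 4

Weights: 1 sta: L, 2 bi L, 3 di L, 4 nu: L, 5 be L, 6 sob H, 7 du L.
Parse left to right (heavy = foot alone; LL = one foot; stranded L unfooted): (sta:.ˈbi) (di.ˈnu:) be (ˈsob) du.
Foot heads: 2, 4, 6.
Primary stress on the rightmost head = syllable 6.
Secondary stress on 2, 4: sta:.ˌbi.di.ˌnu:.be.ˈsob.du.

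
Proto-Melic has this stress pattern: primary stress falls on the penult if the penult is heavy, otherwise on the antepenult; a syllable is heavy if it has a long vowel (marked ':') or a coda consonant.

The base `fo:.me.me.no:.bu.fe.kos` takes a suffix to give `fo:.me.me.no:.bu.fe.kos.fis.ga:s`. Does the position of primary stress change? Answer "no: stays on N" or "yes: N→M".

Base `fo:.me.me.no:.bu.fe.kos` (7 syllables):
  Weights: 5 bu L, 6 fe L, 7 kos H.
  The penult (syllable 6, fe) is light, so stress falls on the antepenult (syllable 5, bu).
  → primary stress on syllable 5.
Suffixed `fo:.me.me.no:.bu.fe.kos.fis.ga:s` (9 syllables):
  Weights: 7 kos H, 8 fis H, 9 ga:s H.
  The penult (syllable 8, fis) is heavy, so it takes stress.
  → primary stress on syllable 8.

yes: 5→8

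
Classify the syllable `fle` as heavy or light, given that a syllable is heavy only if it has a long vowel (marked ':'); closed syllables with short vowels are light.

light

`fle`: short vowel, open (no coda). Short vowel → light.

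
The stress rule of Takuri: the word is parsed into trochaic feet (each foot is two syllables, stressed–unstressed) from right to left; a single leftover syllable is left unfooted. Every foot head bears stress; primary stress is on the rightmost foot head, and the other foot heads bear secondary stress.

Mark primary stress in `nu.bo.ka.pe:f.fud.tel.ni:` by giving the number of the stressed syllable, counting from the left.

6

Parse right to left into trochaic (ˈσσ) feet: nu (ˈbo.ka) (ˈpe:f.fud) (ˈtel.ni:). Syllable 1 is left unfooted.
Foot heads (stressed positions): 2, 4, 6.
End Rule Rightmost: primary stress on the rightmost head = syllable 6.
Primary stress: syllable 6 → nu.bo.ka.pe:f.fud.ˈtel.ni:.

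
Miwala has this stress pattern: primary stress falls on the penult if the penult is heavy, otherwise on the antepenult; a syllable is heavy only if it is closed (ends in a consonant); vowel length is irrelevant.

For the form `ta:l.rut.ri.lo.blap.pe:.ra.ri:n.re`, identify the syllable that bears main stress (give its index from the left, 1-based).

8

Weights: 7 ra L, 8 ri:n H, 9 re L.
The penult (syllable 8, ri:n) is heavy, so it takes stress.
Primary stress: syllable 8 → ta:l.rut.ri.lo.blap.pe:.ra.ˈri:n.re.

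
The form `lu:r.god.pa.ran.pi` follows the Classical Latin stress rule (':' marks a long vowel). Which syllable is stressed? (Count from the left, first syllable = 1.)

4

Classical Latin: stress the penult if heavy (long vowel or closed), else the antepenult.
Weights: 3 pa L, 4 ran H, 5 pi L.
The penult (syllable 4, ran) is heavy, so it takes stress.
Stress on syllable 4: lu:r.god.pa.ˈran.pi.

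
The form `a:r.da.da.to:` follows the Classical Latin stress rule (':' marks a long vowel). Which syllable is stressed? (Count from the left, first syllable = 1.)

Classical Latin: stress the penult if heavy (long vowel or closed), else the antepenult.
Weights: 2 da L, 3 da L, 4 to: H.
The penult (syllable 3, da) is light, so stress falls on the antepenult (syllable 2, da).
Stress on syllable 2: a:r.ˈda.da.to:.

2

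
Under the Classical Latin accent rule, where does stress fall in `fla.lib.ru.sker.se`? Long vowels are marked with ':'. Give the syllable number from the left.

4

Classical Latin: stress the penult if heavy (long vowel or closed), else the antepenult.
Weights: 3 ru L, 4 sker H, 5 se L.
The penult (syllable 4, sker) is heavy, so it takes stress.
Stress on syllable 4: fla.lib.ru.ˈsker.se.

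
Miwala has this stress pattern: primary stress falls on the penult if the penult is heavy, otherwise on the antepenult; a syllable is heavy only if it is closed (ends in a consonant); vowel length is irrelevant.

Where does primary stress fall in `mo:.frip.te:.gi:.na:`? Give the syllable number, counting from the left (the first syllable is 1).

Weights: 3 te: L, 4 gi: L, 5 na: L.
The penult (syllable 4, gi:) is light, so stress falls on the antepenult (syllable 3, te:).
Primary stress: syllable 3 → mo:.frip.ˈte:.gi:.na:.

3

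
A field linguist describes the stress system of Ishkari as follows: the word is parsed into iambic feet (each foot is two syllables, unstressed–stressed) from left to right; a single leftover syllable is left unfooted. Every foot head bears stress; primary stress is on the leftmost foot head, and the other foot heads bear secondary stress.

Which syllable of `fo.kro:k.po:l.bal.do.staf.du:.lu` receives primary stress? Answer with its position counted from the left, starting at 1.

Parse left to right into iambic (σˈσ) feet: (fo.ˈkro:k) (po:l.ˈbal) (do.ˈstaf) (du:.ˈlu).
Foot heads (stressed positions): 2, 4, 6, 8.
End Rule Leftmost: primary stress on the leftmost head = syllable 2.
Primary stress: syllable 2 → fo.ˈkro:k.po:l.bal.do.staf.du:.lu.

2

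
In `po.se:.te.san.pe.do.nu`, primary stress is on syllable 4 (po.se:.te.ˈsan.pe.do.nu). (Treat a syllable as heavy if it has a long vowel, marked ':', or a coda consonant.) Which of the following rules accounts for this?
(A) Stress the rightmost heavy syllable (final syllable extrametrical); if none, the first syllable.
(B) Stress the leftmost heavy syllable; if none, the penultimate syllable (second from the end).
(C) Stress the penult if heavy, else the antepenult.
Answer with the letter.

Rule A → syllable 4 ✓.
Rule B → syllable 2 (observed: 4).
Rule C → syllable 5 (observed: 4).

A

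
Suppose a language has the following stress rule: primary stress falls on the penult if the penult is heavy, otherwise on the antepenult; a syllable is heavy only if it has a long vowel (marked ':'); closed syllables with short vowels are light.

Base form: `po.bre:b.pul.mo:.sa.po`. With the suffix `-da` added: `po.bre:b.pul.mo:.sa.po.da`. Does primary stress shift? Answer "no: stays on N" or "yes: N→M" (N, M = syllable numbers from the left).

Base `po.bre:b.pul.mo:.sa.po` (6 syllables):
  Weights: 4 mo: H, 5 sa L, 6 po L.
  The penult (syllable 5, sa) is light, so stress falls on the antepenult (syllable 4, mo:).
  → primary stress on syllable 4.
Suffixed `po.bre:b.pul.mo:.sa.po.da` (7 syllables):
  Weights: 5 sa L, 6 po L, 7 da L.
  The penult (syllable 6, po) is light, so stress falls on the antepenult (syllable 5, sa).
  → primary stress on syllable 5.

yes: 4→5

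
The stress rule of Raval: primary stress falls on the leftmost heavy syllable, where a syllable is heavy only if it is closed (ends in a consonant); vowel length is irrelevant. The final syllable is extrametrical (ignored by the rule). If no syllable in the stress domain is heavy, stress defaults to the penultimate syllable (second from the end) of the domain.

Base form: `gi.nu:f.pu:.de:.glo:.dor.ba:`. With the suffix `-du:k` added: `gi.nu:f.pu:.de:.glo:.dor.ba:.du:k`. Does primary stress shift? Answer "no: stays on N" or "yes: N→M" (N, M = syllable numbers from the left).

no: stays on 2

Base `gi.nu:f.pu:.de:.glo:.dor.ba:` (7 syllables):
  The final syllable (7, ba:) is extrametrical; the stress domain is syllables 1–6.
  Weights: 1 gi L, 2 nu:f H, 3 pu: L, 4 de: L, 5 glo: L, 6 dor H.
  Heavy syllables in the domain: 2, 6. The leftmost is syllable 2 (nu:f).
  → primary stress on syllable 2.
Suffixed `gi.nu:f.pu:.de:.glo:.dor.ba:.du:k` (8 syllables):
  The final syllable (8, du:k) is extrametrical; the stress domain is syllables 1–7.
  Weights: 1 gi L, 2 nu:f H, 3 pu: L, 4 de: L, 5 glo: L, 6 dor H, 7 ba: L.
  Heavy syllables in the domain: 2, 6. The leftmost is syllable 2 (nu:f).
  → primary stress on syllable 2.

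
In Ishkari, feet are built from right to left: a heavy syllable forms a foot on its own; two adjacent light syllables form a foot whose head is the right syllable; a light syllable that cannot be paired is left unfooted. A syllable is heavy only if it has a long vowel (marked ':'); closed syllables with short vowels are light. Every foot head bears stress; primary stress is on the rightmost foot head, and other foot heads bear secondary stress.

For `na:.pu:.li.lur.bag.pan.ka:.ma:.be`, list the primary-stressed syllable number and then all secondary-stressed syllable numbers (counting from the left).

Weights: 1 na: H, 2 pu: H, 3 li L, 4 lur L, 5 bag L, 6 pan L, 7 ka: H, 8 ma: H, 9 be L.
Parse right to left (heavy = foot alone; LL = one foot; stranded L unfooted): (ˈna:) (ˈpu:) (li.ˈlur) (bag.ˈpan) (ˈka:) (ˈma:) be.
Foot heads: 1, 2, 4, 6, 7, 8.
Primary stress on the rightmost head = syllable 8.
Secondary stress on 1, 2, 4, 6, 7: ˌna:.ˌpu:.li.ˌlur.bag.ˌpan.ˌka:.ˈma:.be.

primary 8, secondary 1, 2, 4, 6, 7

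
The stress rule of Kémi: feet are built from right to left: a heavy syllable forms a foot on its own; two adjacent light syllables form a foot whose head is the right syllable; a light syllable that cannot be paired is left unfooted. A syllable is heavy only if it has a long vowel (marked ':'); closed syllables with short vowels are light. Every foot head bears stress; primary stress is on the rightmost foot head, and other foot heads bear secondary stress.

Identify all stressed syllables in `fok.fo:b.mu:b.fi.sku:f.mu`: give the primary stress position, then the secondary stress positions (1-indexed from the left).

primary 5, secondary 2, 3

Weights: 1 fok L, 2 fo:b H, 3 mu:b H, 4 fi L, 5 sku:f H, 6 mu L.
Parse right to left (heavy = foot alone; LL = one foot; stranded L unfooted): fok (ˈfo:b) (ˈmu:b) fi (ˈsku:f) mu.
Foot heads: 2, 3, 5.
Primary stress on the rightmost head = syllable 5.
Secondary stress on 2, 3: fok.ˌfo:b.ˌmu:b.fi.ˈsku:f.mu.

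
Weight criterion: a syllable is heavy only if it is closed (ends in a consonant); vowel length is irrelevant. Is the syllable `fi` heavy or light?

`fi`: short vowel, open (no coda). Open (no coda) → light.

light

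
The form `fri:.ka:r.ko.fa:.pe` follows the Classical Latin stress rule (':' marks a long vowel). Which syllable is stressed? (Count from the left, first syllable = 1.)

Classical Latin: stress the penult if heavy (long vowel or closed), else the antepenult.
Weights: 3 ko L, 4 fa: H, 5 pe L.
The penult (syllable 4, fa:) is heavy, so it takes stress.
Stress on syllable 4: fri:.ka:r.ko.ˈfa:.pe.

4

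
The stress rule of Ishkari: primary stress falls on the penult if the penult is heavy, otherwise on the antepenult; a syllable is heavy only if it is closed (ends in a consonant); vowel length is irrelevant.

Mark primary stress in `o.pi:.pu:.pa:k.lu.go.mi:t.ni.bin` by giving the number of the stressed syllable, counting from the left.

Weights: 7 mi:t H, 8 ni L, 9 bin H.
The penult (syllable 8, ni) is light, so stress falls on the antepenult (syllable 7, mi:t).
Primary stress: syllable 7 → o.pi:.pu:.pa:k.lu.go.ˈmi:t.ni.bin.

7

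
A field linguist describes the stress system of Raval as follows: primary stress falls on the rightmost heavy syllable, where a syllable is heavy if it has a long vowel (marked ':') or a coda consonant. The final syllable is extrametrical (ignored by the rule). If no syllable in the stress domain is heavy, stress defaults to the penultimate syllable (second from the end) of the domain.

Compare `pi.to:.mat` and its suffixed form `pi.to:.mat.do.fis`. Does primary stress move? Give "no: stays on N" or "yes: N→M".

yes: 2→3

Base `pi.to:.mat` (3 syllables):
  The final syllable (3, mat) is extrametrical; the stress domain is syllables 1–2.
  Weights: 1 pi L, 2 to: H.
  Heavy syllables in the domain: 2. The rightmost is syllable 2 (to:).
  → primary stress on syllable 2.
Suffixed `pi.to:.mat.do.fis` (5 syllables):
  The final syllable (5, fis) is extrametrical; the stress domain is syllables 1–4.
  Weights: 1 pi L, 2 to: H, 3 mat H, 4 do L.
  Heavy syllables in the domain: 2, 3. The rightmost is syllable 3 (mat).
  → primary stress on syllable 3.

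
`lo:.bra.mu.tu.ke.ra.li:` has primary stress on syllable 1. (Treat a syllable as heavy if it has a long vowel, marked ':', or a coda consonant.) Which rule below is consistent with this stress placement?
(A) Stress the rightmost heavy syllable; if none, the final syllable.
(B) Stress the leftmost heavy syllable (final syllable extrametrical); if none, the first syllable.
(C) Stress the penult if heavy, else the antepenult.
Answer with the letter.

Rule A → syllable 7 (observed: 1).
Rule B → syllable 1 ✓.
Rule C → syllable 5 (observed: 1).

B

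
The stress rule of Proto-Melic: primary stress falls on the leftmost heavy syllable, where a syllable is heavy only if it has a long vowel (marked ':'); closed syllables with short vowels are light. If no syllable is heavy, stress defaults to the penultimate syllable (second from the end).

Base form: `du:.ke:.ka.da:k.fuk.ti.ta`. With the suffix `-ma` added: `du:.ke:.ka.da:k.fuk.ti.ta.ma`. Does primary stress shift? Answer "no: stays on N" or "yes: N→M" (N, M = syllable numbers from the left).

no: stays on 1

Base `du:.ke:.ka.da:k.fuk.ti.ta` (7 syllables):
  Weights: 1 du: H, 2 ke: H, 3 ka L, 4 da:k H, 5 fuk L, 6 ti L, 7 ta L.
  Heavy syllables in the domain: 1, 2, 4. The leftmost is syllable 1 (du:).
  → primary stress on syllable 1.
Suffixed `du:.ke:.ka.da:k.fuk.ti.ta.ma` (8 syllables):
  Weights: 1 du: H, 2 ke: H, 3 ka L, 4 da:k H, 5 fuk L, 6 ti L, 7 ta L, 8 ma L.
  Heavy syllables in the domain: 1, 2, 4. The leftmost is syllable 1 (du:).
  → primary stress on syllable 1.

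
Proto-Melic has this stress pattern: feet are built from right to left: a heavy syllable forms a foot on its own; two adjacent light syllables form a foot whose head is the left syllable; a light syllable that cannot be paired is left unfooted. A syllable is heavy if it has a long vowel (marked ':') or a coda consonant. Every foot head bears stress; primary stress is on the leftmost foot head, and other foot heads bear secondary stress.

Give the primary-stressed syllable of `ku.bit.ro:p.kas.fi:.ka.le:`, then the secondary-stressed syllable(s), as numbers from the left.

Weights: 1 ku L, 2 bit H, 3 ro:p H, 4 kas H, 5 fi: H, 6 ka L, 7 le: H.
Parse right to left (heavy = foot alone; LL = one foot; stranded L unfooted): ku (ˈbit) (ˈro:p) (ˈkas) (ˈfi:) ka (ˈle:).
Foot heads: 2, 3, 4, 5, 7.
Primary stress on the leftmost head = syllable 2.
Secondary stress on 3, 4, 5, 7: ku.ˈbit.ˌro:p.ˌkas.ˌfi:.ka.ˌle:.

primary 2, secondary 3, 4, 5, 7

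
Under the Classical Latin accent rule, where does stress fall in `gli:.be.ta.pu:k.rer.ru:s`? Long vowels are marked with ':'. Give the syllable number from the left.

Classical Latin: stress the penult if heavy (long vowel or closed), else the antepenult.
Weights: 4 pu:k H, 5 rer H, 6 ru:s H.
The penult (syllable 5, rer) is heavy, so it takes stress.
Stress on syllable 5: gli:.be.ta.pu:k.ˈrer.ru:s.

5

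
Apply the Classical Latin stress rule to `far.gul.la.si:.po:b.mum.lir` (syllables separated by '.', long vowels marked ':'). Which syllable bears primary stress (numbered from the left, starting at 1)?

Classical Latin: stress the penult if heavy (long vowel or closed), else the antepenult.
Weights: 5 po:b H, 6 mum H, 7 lir H.
The penult (syllable 6, mum) is heavy, so it takes stress.
Stress on syllable 6: far.gul.la.si:.po:b.ˈmum.lir.

6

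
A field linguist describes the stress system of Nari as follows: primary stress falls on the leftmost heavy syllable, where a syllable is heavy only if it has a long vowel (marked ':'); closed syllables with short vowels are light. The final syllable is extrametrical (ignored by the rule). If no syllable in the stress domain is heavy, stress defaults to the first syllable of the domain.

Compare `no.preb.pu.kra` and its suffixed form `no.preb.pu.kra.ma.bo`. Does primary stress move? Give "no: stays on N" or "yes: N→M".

Base `no.preb.pu.kra` (4 syllables):
  The final syllable (4, kra) is extrametrical; the stress domain is syllables 1–3.
  Weights: 1 no L, 2 preb L, 3 pu L.
  No heavy syllable in the domain; default to the first syllable of the domain = syllable 1.
  → primary stress on syllable 1.
Suffixed `no.preb.pu.kra.ma.bo` (6 syllables):
  The final syllable (6, bo) is extrametrical; the stress domain is syllables 1–5.
  Weights: 1 no L, 2 preb L, 3 pu L, 4 kra L, 5 ma L.
  No heavy syllable in the domain; default to the first syllable of the domain = syllable 1.
  → primary stress on syllable 1.

no: stays on 1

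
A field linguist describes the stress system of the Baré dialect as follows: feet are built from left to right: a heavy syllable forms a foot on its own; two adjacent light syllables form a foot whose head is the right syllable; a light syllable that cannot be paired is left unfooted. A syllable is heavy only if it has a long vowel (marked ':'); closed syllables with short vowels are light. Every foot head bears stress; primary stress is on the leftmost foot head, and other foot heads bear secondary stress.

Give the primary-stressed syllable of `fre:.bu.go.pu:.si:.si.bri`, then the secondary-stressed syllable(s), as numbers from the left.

primary 1, secondary 3, 4, 5, 7

Weights: 1 fre: H, 2 bu L, 3 go L, 4 pu: H, 5 si: H, 6 si L, 7 bri L.
Parse left to right (heavy = foot alone; LL = one foot; stranded L unfooted): (ˈfre:) (bu.ˈgo) (ˈpu:) (ˈsi:) (si.ˈbri).
Foot heads: 1, 3, 4, 5, 7.
Primary stress on the leftmost head = syllable 1.
Secondary stress on 3, 4, 5, 7: ˈfre:.bu.ˌgo.ˌpu:.ˌsi:.si.ˌbri.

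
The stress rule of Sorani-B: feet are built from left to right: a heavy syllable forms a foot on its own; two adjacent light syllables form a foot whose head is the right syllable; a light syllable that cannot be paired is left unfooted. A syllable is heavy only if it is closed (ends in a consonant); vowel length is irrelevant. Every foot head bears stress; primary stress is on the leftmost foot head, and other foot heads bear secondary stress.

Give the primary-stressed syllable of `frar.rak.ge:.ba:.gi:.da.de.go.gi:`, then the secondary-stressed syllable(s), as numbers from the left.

primary 1, secondary 2, 4, 6, 8

Weights: 1 frar H, 2 rak H, 3 ge: L, 4 ba: L, 5 gi: L, 6 da L, 7 de L, 8 go L, 9 gi: L.
Parse left to right (heavy = foot alone; LL = one foot; stranded L unfooted): (ˈfrar) (ˈrak) (ge:.ˈba:) (gi:.ˈda) (de.ˈgo) gi:.
Foot heads: 1, 2, 4, 6, 8.
Primary stress on the leftmost head = syllable 1.
Secondary stress on 2, 4, 6, 8: ˈfrar.ˌrak.ge:.ˌba:.gi:.ˌda.de.ˌgo.gi:.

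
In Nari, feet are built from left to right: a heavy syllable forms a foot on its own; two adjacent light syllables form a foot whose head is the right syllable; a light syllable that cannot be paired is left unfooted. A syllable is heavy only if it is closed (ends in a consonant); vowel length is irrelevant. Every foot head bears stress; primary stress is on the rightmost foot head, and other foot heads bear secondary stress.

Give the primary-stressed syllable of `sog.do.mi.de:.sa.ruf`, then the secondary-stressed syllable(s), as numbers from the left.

Weights: 1 sog H, 2 do L, 3 mi L, 4 de: L, 5 sa L, 6 ruf H.
Parse left to right (heavy = foot alone; LL = one foot; stranded L unfooted): (ˈsog) (do.ˈmi) (de:.ˈsa) (ˈruf).
Foot heads: 1, 3, 5, 6.
Primary stress on the rightmost head = syllable 6.
Secondary stress on 1, 3, 5: ˌsog.do.ˌmi.de:.ˌsa.ˈruf.

primary 6, secondary 1, 3, 5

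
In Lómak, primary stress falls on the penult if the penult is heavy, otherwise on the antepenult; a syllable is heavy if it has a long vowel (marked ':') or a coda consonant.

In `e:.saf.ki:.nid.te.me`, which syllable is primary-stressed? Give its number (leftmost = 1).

Weights: 4 nid H, 5 te L, 6 me L.
The penult (syllable 5, te) is light, so stress falls on the antepenult (syllable 4, nid).
Primary stress: syllable 4 → e:.saf.ki:.ˈnid.te.me.

4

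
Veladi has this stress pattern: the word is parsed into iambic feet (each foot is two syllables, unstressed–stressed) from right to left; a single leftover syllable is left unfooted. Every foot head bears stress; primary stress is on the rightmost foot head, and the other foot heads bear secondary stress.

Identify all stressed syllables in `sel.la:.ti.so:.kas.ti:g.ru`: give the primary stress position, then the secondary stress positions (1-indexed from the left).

Parse right to left into iambic (σˈσ) feet: sel (la:.ˈti) (so:.ˈkas) (ti:g.ˈru). Syllable 1 is left unfooted.
Foot heads (stressed positions): 3, 5, 7.
End Rule Rightmost: primary stress on the rightmost head = syllable 7.
Secondary stress on 3, 5: sel.la:.ˌti.so:.ˌkas.ti:g.ˈru.

primary 7, secondary 3, 5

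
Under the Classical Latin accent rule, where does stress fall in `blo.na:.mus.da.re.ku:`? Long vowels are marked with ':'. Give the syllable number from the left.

Classical Latin: stress the penult if heavy (long vowel or closed), else the antepenult.
Weights: 4 da L, 5 re L, 6 ku: H.
The penult (syllable 5, re) is light, so stress falls on the antepenult (syllable 4, da).
Stress on syllable 4: blo.na:.mus.ˈda.re.ku:.

4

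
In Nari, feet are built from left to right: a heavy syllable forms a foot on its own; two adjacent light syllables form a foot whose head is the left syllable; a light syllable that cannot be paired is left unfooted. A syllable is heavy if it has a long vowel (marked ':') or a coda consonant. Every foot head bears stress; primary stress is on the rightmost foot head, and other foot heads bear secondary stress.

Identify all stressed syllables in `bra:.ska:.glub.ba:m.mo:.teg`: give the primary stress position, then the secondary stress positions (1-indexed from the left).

Weights: 1 bra: H, 2 ska: H, 3 glub H, 4 ba:m H, 5 mo: H, 6 teg H.
Parse left to right (heavy = foot alone; LL = one foot; stranded L unfooted): (ˈbra:) (ˈska:) (ˈglub) (ˈba:m) (ˈmo:) (ˈteg).
Foot heads: 1, 2, 3, 4, 5, 6.
Primary stress on the rightmost head = syllable 6.
Secondary stress on 1, 2, 3, 4, 5: ˌbra:.ˌska:.ˌglub.ˌba:m.ˌmo:.ˈteg.

primary 6, secondary 1, 2, 3, 4, 5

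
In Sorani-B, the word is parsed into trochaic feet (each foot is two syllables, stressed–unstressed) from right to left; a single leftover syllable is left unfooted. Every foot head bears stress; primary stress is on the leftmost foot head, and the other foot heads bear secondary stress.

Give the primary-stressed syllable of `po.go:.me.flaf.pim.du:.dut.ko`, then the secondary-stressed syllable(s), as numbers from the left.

primary 1, secondary 3, 5, 7

Parse right to left into trochaic (ˈσσ) feet: (ˈpo.go:) (ˈme.flaf) (ˈpim.du:) (ˈdut.ko).
Foot heads (stressed positions): 1, 3, 5, 7.
End Rule Leftmost: primary stress on the leftmost head = syllable 1.
Secondary stress on 3, 5, 7: ˈpo.go:.ˌme.flaf.ˌpim.du:.ˌdut.ko.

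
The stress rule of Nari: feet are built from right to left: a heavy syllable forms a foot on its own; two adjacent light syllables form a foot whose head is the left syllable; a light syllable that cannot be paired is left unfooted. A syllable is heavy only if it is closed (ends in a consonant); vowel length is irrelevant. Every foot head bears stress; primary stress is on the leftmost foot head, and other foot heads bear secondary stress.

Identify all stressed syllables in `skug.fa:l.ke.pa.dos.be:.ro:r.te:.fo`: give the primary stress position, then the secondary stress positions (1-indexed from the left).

Weights: 1 skug H, 2 fa:l H, 3 ke L, 4 pa L, 5 dos H, 6 be: L, 7 ro:r H, 8 te: L, 9 fo L.
Parse right to left (heavy = foot alone; LL = one foot; stranded L unfooted): (ˈskug) (ˈfa:l) (ˈke.pa) (ˈdos) be: (ˈro:r) (ˈte:.fo).
Foot heads: 1, 2, 3, 5, 7, 8.
Primary stress on the leftmost head = syllable 1.
Secondary stress on 2, 3, 5, 7, 8: ˈskug.ˌfa:l.ˌke.pa.ˌdos.be:.ˌro:r.ˌte:.fo.

primary 1, secondary 2, 3, 5, 7, 8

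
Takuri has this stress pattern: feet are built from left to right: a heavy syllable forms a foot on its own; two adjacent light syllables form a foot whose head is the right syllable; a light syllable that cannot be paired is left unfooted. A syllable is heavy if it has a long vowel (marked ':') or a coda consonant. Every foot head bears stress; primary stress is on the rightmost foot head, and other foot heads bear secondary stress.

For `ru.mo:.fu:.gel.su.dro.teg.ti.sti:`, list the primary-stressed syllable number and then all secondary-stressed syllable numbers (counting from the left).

Weights: 1 ru L, 2 mo: H, 3 fu: H, 4 gel H, 5 su L, 6 dro L, 7 teg H, 8 ti L, 9 sti: H.
Parse left to right (heavy = foot alone; LL = one foot; stranded L unfooted): ru (ˈmo:) (ˈfu:) (ˈgel) (su.ˈdro) (ˈteg) ti (ˈsti:).
Foot heads: 2, 3, 4, 6, 7, 9.
Primary stress on the rightmost head = syllable 9.
Secondary stress on 2, 3, 4, 6, 7: ru.ˌmo:.ˌfu:.ˌgel.su.ˌdro.ˌteg.ti.ˈsti:.

primary 9, secondary 2, 3, 4, 6, 7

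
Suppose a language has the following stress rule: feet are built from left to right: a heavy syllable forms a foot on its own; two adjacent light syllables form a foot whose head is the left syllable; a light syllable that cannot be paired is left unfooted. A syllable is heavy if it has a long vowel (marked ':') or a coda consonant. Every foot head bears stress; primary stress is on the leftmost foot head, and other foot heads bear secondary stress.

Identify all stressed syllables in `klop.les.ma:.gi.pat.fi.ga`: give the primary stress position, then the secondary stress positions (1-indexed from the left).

primary 1, secondary 2, 3, 5, 6

Weights: 1 klop H, 2 les H, 3 ma: H, 4 gi L, 5 pat H, 6 fi L, 7 ga L.
Parse left to right (heavy = foot alone; LL = one foot; stranded L unfooted): (ˈklop) (ˈles) (ˈma:) gi (ˈpat) (ˈfi.ga).
Foot heads: 1, 2, 3, 5, 6.
Primary stress on the leftmost head = syllable 1.
Secondary stress on 2, 3, 5, 6: ˈklop.ˌles.ˌma:.gi.ˌpat.ˌfi.ga.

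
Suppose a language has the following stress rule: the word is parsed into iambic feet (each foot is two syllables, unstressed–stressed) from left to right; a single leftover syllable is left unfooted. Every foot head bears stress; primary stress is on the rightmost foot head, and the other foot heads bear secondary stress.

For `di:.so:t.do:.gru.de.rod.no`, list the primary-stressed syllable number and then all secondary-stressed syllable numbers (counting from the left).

primary 6, secondary 2, 4

Parse left to right into iambic (σˈσ) feet: (di:.ˈso:t) (do:.ˈgru) (de.ˈrod) no. Syllable 7 is left unfooted.
Foot heads (stressed positions): 2, 4, 6.
End Rule Rightmost: primary stress on the rightmost head = syllable 6.
Secondary stress on 2, 4: di:.ˌso:t.do:.ˌgru.de.ˈrod.no.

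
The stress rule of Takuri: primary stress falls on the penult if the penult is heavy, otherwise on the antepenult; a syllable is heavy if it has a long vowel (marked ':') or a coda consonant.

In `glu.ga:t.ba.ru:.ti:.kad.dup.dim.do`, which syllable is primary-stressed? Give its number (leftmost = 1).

Weights: 7 dup H, 8 dim H, 9 do L.
The penult (syllable 8, dim) is heavy, so it takes stress.
Primary stress: syllable 8 → glu.ga:t.ba.ru:.ti:.kad.dup.ˈdim.do.

8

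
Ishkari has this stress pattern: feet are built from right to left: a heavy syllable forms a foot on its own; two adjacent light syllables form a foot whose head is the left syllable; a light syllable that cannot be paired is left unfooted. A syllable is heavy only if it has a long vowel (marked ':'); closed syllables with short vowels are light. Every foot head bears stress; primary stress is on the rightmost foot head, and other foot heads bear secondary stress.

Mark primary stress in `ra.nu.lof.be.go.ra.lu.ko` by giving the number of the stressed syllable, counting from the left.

Weights: 1 ra L, 2 nu L, 3 lof L, 4 be L, 5 go L, 6 ra L, 7 lu L, 8 ko L.
Parse right to left (heavy = foot alone; LL = one foot; stranded L unfooted): (ˈra.nu) (ˈlof.be) (ˈgo.ra) (ˈlu.ko).
Foot heads: 1, 3, 5, 7.
Primary stress on the rightmost head = syllable 7.
Primary stress: syllable 7 → ra.nu.lof.be.go.ra.ˈlu.ko.

7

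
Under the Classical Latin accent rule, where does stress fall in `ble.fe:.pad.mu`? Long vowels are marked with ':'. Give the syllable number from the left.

Classical Latin: stress the penult if heavy (long vowel or closed), else the antepenult.
Weights: 2 fe: H, 3 pad H, 4 mu L.
The penult (syllable 3, pad) is heavy, so it takes stress.
Stress on syllable 3: ble.fe:.ˈpad.mu.

3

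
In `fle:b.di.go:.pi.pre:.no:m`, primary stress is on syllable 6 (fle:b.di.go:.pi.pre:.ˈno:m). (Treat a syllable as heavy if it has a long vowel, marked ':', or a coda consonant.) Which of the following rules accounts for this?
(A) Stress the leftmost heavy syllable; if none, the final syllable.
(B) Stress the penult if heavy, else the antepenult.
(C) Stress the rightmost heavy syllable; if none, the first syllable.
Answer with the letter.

C

Rule A → syllable 1 (observed: 6).
Rule B → syllable 5 (observed: 6).
Rule C → syllable 6 ✓.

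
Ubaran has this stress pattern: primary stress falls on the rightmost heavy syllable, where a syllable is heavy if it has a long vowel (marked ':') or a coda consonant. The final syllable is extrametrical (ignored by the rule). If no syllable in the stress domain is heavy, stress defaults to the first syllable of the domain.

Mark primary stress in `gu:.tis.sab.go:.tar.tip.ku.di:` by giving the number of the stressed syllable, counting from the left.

The final syllable (8, di:) is extrametrical; the stress domain is syllables 1–7.
Weights: 1 gu: H, 2 tis H, 3 sab H, 4 go: H, 5 tar H, 6 tip H, 7 ku L.
Heavy syllables in the domain: 1, 2, 3, 4, 5, 6. The rightmost is syllable 6 (tip).
Primary stress: syllable 6 → gu:.tis.sab.go:.tar.ˈtip.ku.di:.

6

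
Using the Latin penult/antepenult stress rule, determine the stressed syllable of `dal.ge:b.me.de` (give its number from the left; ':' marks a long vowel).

Classical Latin: stress the penult if heavy (long vowel or closed), else the antepenult.
Weights: 2 ge:b H, 3 me L, 4 de L.
The penult (syllable 3, me) is light, so stress falls on the antepenult (syllable 2, ge:b).
Stress on syllable 2: dal.ˈge:b.me.de.

2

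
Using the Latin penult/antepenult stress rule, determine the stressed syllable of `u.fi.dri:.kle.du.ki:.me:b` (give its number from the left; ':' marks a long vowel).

6

Classical Latin: stress the penult if heavy (long vowel or closed), else the antepenult.
Weights: 5 du L, 6 ki: H, 7 me:b H.
The penult (syllable 6, ki:) is heavy, so it takes stress.
Stress on syllable 6: u.fi.dri:.kle.du.ˈki:.me:b.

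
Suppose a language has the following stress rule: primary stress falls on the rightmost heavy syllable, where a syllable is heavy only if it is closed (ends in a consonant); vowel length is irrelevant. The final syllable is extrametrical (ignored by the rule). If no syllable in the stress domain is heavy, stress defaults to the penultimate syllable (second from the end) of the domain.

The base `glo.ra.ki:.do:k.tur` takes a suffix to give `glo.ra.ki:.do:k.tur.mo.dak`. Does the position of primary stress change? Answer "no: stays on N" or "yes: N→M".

Base `glo.ra.ki:.do:k.tur` (5 syllables):
  The final syllable (5, tur) is extrametrical; the stress domain is syllables 1–4.
  Weights: 1 glo L, 2 ra L, 3 ki: L, 4 do:k H.
  Heavy syllables in the domain: 4. The rightmost is syllable 4 (do:k).
  → primary stress on syllable 4.
Suffixed `glo.ra.ki:.do:k.tur.mo.dak` (7 syllables):
  The final syllable (7, dak) is extrametrical; the stress domain is syllables 1–6.
  Weights: 1 glo L, 2 ra L, 3 ki: L, 4 do:k H, 5 tur H, 6 mo L.
  Heavy syllables in the domain: 4, 5. The rightmost is syllable 5 (tur).
  → primary stress on syllable 5.

yes: 4→5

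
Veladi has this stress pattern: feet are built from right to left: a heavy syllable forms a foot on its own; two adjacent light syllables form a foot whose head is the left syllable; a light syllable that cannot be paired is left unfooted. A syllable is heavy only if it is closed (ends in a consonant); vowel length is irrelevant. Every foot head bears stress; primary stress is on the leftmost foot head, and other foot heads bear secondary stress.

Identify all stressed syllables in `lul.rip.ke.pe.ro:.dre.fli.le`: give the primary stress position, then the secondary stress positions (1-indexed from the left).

primary 1, secondary 2, 3, 5, 7

Weights: 1 lul H, 2 rip H, 3 ke L, 4 pe L, 5 ro: L, 6 dre L, 7 fli L, 8 le L.
Parse right to left (heavy = foot alone; LL = one foot; stranded L unfooted): (ˈlul) (ˈrip) (ˈke.pe) (ˈro:.dre) (ˈfli.le).
Foot heads: 1, 2, 3, 5, 7.
Primary stress on the leftmost head = syllable 1.
Secondary stress on 2, 3, 5, 7: ˈlul.ˌrip.ˌke.pe.ˌro:.dre.ˌfli.le.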